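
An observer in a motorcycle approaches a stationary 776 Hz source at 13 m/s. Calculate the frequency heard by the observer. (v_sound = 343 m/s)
f_obs = f·(v + v_o)/v = 805.4 Hz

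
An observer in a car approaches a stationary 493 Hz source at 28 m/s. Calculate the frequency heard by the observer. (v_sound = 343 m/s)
f_obs = f·(v + v_o)/v = 533.2 Hz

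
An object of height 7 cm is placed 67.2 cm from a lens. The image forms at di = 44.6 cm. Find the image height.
hi = (-di/do) × ho = -4.646 cm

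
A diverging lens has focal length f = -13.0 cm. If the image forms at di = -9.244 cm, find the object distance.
1/do = 1/f − 1/di → do = 31.99 cm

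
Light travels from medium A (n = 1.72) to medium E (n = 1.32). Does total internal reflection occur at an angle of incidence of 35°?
θc = arcsin(n₂/n₁) = 50.12°; 35° < θc, so no — the ray refracts.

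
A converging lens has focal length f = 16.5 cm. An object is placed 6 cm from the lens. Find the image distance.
1/di = 1/f − 1/do → di = -9.429 cm (virtual image)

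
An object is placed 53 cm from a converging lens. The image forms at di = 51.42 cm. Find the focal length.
1/f = 1/do + 1/di → f = 26.1 cm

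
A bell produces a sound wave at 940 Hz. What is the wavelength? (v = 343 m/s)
λ = v/f = 0.3649 m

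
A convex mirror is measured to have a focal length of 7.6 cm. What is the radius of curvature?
R = 2|f| = 15.2 cm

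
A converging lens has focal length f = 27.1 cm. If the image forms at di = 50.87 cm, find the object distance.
1/do = 1/f − 1/di → do = 58 cm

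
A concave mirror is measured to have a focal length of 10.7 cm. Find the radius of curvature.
R = 2|f| = 21.4 cm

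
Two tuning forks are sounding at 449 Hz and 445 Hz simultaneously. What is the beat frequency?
4 Hz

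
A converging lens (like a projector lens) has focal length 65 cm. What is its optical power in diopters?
P = 1/f = 1.538 D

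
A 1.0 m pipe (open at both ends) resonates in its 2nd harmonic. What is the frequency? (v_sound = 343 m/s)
fₙ = nv/(2L) = 343 Hz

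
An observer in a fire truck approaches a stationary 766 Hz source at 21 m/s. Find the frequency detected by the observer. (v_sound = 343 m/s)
f_obs = f·(v + v_o)/v = 812.9 Hz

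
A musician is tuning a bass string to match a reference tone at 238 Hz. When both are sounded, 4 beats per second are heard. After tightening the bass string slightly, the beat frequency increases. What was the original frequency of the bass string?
242 Hz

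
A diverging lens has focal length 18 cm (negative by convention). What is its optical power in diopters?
P = 1/f = -5.556 D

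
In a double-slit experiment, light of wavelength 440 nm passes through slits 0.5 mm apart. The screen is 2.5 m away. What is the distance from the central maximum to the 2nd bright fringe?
y = mλL/d = 4.4 mm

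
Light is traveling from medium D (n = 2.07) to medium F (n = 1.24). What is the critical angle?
θc = arcsin(n₂/n₁) = 36.8°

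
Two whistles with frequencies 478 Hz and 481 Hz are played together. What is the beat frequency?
3 Hz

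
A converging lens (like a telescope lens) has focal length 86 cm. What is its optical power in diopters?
P = 1/f = 1.163 D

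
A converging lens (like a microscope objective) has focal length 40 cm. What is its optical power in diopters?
P = 1/f = 2.5 D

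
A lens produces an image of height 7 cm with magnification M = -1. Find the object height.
ho = |hi|/|M| = 7 cm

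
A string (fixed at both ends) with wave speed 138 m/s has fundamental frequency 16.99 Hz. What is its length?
L = v/(2f₁) = 4.061 m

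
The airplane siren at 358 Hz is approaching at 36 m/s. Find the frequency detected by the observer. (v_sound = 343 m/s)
f_obs = f·v/(v − v_s) = 400 Hz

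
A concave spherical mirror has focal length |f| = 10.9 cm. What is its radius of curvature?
R = 2|f| = 21.8 cm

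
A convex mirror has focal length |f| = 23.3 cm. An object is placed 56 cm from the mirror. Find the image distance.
f = −23.3 cm (convex); 1/di = 1/f − 1/do → di = -16.45 cm (virtual image, behind mirror)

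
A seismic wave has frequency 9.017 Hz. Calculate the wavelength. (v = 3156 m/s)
λ = v/f = 350 m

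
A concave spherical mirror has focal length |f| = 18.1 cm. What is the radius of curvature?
R = 2|f| = 36.2 cm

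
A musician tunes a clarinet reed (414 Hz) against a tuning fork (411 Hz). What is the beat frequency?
3 Hz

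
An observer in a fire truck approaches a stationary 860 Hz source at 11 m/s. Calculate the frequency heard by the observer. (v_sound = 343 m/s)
f_obs = f·(v + v_o)/v = 887.6 Hz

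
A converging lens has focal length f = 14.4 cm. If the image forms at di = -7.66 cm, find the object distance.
1/do = 1/f − 1/di → do = 5 cm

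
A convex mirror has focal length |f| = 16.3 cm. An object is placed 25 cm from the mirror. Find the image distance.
f = −16.3 cm (convex); 1/di = 1/f − 1/do → di = -9.867 cm (virtual image, behind mirror)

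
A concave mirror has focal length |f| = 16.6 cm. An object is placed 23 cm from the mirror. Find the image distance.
f = +16.6 cm (concave); 1/di = 1/f − 1/do → di = 59.66 cm (real image, in front of mirror)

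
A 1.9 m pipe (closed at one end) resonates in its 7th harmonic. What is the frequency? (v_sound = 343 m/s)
fₙ = nv/(4L) = 315.9 Hz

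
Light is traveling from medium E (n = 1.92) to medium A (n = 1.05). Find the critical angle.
θc = arcsin(n₂/n₁) = 33.15°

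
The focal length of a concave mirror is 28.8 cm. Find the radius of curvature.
R = 2|f| = 57.6 cm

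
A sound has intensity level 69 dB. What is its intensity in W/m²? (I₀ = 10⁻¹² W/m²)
I = I₀·10^(β/10) = 7.94 × 10⁻⁶ W/m²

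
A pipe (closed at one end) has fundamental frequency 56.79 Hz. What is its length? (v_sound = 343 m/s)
L = v/(4f₁) = 1.51 m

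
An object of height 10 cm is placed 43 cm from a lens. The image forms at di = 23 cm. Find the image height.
hi = (-di/do) × ho = -5.349 cm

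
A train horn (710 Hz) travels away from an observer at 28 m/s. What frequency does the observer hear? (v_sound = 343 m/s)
f_obs = f·v/(v + v_s) = 656.4 Hz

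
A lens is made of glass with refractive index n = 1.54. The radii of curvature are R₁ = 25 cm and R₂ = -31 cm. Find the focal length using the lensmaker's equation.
1/f = (n − 1)(1/R₁ − 1/R₂) → f = 25.63 cm (converging lens)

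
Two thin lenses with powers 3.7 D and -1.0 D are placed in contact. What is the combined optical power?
P_total = P₁ + P₂ = 2.7 D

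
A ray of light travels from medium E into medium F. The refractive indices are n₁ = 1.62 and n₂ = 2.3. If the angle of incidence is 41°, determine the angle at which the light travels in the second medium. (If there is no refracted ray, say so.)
sin θ₂ = (n₁/n₂)·sin θ₁ = 0.4621 → θ₂ = 27.52°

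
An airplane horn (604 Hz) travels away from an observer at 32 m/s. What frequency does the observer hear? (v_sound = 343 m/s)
f_obs = f·v/(v + v_s) = 552.5 Hz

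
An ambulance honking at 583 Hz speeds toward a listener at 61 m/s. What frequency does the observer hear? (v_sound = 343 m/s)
f_obs = f·v/(v − v_s) = 709.1 Hz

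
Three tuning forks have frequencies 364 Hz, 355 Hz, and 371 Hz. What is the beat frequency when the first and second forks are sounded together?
9 Hz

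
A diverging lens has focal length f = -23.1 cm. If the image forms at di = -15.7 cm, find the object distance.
1/do = 1/f − 1/di → do = 49.01 cm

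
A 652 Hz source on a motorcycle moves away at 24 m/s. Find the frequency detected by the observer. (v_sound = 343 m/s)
f_obs = f·v/(v + v_s) = 609.4 Hz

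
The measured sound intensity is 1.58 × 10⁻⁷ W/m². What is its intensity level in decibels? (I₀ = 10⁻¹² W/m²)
β = 10·log₁₀(I/I₀) = 51.99 dB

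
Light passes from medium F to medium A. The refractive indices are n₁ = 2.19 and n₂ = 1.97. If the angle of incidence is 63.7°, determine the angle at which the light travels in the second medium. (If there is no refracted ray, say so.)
sin θ₂ = (n₁/n₂)·sin θ₁ = 0.9966 → θ₂ = 85.28°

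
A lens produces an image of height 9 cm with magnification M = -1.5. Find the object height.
ho = |hi|/|M| = 6 cm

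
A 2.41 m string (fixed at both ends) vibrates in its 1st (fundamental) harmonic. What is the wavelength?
λₙ = 2L/n = 4.82 m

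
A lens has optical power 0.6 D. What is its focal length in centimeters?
f = 1/P = 166.7 cm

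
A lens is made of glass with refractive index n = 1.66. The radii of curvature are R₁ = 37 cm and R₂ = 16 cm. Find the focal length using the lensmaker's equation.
1/f = (n − 1)(1/R₁ − 1/R₂) → f = -42.71 cm (diverging lens)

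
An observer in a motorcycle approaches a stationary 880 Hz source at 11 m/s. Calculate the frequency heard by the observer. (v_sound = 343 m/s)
f_obs = f·(v + v_o)/v = 908.2 Hz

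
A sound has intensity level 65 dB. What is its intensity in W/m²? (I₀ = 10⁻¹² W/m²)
I = I₀·10^(β/10) = 3.16 × 10⁻⁶ W/m²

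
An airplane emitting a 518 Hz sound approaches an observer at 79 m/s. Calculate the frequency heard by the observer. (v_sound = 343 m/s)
f_obs = f·v/(v − v_s) = 673 Hz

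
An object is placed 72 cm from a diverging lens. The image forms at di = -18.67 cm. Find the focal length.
1/f = 1/do + 1/di → f = -25.21 cm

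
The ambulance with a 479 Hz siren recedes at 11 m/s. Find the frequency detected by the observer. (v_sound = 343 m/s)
f_obs = f·v/(v + v_s) = 464.1 Hz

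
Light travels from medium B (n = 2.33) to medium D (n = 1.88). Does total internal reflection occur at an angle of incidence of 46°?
θc = arcsin(n₂/n₁) = 53.79°; 46° < θc, so no — the ray refracts.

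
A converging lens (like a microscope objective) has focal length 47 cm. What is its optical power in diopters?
P = 1/f = 2.128 D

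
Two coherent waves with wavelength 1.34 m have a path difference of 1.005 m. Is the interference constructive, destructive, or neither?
neither (partial) — path difference = 0.75λ, neither a whole number of wavelengths nor an odd multiple of λ/2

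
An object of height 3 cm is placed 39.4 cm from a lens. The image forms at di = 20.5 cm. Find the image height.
hi = (-di/do) × ho = -1.561 cm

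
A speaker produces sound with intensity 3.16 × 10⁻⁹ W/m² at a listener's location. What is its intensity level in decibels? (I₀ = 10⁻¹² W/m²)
β = 10·log₁₀(I/I₀) = 35 dB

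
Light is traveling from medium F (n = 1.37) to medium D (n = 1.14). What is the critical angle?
θc = arcsin(n₂/n₁) = 56.32°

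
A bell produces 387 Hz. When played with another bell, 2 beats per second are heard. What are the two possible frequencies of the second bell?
f₂ = 387 ± 2 Hz → 389 Hz or 385 Hz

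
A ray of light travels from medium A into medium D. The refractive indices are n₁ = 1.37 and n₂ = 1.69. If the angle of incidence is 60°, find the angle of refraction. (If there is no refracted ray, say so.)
sin θ₂ = (n₁/n₂)·sin θ₁ = 0.702 → θ₂ = 44.59°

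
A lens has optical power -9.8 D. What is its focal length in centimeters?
f = 1/P = -10.2 cm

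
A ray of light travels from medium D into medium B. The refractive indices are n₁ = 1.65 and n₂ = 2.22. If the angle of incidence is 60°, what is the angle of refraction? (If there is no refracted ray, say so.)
sin θ₂ = (n₁/n₂)·sin θ₁ = 0.6437 → θ₂ = 40.07°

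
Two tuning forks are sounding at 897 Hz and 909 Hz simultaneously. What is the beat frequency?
12 Hz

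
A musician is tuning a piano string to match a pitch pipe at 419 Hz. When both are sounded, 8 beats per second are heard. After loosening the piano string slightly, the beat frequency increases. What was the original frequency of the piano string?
411 Hz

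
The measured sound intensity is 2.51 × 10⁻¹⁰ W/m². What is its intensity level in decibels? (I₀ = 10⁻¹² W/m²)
β = 10·log₁₀(I/I₀) = 24 dB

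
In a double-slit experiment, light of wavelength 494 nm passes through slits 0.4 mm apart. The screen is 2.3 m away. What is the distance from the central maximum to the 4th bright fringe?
y = mλL/d = 11.36 mm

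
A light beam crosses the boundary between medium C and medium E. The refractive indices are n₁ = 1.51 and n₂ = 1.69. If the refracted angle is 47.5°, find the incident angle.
sin θ₁ = (n₂/n₁)·sin θ₂ → θ₁ = 55.61°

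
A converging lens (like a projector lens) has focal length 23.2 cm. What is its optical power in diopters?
P = 1/f = 4.31 D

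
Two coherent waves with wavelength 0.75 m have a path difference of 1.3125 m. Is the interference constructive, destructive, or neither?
neither (partial) — path difference = 1.75λ, neither a whole number of wavelengths nor an odd multiple of λ/2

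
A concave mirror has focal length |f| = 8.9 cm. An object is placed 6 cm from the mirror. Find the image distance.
f = +8.9 cm (concave); 1/di = 1/f − 1/do → di = -18.41 cm (virtual image, behind mirror)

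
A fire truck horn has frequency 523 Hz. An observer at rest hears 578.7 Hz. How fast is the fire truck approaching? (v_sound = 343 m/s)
v_s = v·(1 − f/f_obs) = 33.01 m/s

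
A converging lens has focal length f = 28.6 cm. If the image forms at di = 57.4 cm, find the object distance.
1/do = 1/f − 1/di → do = 57 cm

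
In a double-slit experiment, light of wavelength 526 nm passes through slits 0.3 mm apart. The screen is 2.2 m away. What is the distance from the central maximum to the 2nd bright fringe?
y = mλL/d = 7.715 mm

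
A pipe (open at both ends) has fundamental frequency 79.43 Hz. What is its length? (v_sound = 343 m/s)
L = v/(2f₁) = 2.159 m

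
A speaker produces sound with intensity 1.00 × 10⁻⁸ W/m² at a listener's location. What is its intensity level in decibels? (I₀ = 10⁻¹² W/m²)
β = 10·log₁₀(I/I₀) = 40 dB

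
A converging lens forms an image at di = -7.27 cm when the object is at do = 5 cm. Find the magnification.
M = −di/do = 1.454 (upright image)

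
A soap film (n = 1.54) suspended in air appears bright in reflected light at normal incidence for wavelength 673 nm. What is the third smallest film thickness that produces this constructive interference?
2nt = (m − ½)λ with m = 3 → t = (m − ½)λ/(2n) = 546.3 nm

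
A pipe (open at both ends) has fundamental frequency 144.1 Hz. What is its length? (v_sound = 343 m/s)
L = v/(2f₁) = 1.19 m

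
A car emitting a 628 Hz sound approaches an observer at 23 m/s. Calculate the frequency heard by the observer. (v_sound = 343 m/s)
f_obs = f·v/(v − v_s) = 673.1 Hz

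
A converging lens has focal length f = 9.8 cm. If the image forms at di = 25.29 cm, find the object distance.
1/do = 1/f − 1/di → do = 16 cm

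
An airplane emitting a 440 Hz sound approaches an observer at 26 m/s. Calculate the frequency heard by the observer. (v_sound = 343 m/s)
f_obs = f·v/(v − v_s) = 476.1 Hz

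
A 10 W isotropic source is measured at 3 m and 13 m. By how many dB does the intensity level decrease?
Δβ = 20·log₁₀(r₂/r₁) = 12.74 dB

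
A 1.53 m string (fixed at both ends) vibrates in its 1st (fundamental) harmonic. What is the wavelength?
λₙ = 2L/n = 3.06 m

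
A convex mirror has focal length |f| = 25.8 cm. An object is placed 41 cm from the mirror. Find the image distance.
f = −25.8 cm (convex); 1/di = 1/f − 1/do → di = -15.84 cm (virtual image, behind mirror)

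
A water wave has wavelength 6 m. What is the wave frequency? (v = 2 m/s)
f = v/λ = 0.3333 Hz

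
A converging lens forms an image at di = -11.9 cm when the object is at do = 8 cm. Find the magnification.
M = −di/do = 1.488 (upright image)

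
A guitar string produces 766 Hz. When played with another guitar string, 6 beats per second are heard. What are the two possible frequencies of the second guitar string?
f₂ = 766 ± 6 Hz → 772 Hz or 760 Hz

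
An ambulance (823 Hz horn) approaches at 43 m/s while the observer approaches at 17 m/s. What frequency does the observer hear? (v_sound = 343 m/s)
f_obs = f·(v + v_o)/(v − v_s) = 987.6 Hz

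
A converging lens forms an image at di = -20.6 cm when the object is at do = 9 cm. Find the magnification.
M = −di/do = 2.289 (upright image)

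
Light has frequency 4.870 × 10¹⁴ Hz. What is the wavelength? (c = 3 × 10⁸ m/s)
λ = c/f = 616 nm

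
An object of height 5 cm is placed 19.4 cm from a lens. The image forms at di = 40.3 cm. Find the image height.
hi = (-di/do) × ho = -10.39 cm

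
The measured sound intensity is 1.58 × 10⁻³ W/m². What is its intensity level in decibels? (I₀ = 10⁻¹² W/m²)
β = 10·log₁₀(I/I₀) = 91.99 dB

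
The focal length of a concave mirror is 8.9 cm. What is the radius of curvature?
R = 2|f| = 17.8 cm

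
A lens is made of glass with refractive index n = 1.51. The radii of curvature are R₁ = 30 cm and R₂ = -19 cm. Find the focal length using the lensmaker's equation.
1/f = (n − 1)(1/R₁ − 1/R₂) → f = 22.81 cm (converging lens)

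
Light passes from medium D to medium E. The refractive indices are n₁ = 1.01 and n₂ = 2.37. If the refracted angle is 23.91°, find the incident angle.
sin θ₁ = (n₂/n₁)·sin θ₂ → θ₁ = 72°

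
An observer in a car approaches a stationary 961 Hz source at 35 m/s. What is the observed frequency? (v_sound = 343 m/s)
f_obs = f·(v + v_o)/v = 1059 Hz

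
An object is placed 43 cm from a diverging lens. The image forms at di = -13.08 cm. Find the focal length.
1/f = 1/do + 1/di → f = -18.8 cm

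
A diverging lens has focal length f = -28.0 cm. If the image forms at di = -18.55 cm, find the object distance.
1/do = 1/f − 1/di → do = 54.96 cm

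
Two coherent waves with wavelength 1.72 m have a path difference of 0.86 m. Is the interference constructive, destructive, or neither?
destructive — path difference = 0.5λ, an odd multiple of λ/2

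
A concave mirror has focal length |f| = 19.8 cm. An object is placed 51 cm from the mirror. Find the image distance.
f = +19.8 cm (concave); 1/di = 1/f − 1/do → di = 32.37 cm (real image, in front of mirror)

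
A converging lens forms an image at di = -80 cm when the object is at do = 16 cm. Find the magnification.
M = −di/do = 5 (upright image)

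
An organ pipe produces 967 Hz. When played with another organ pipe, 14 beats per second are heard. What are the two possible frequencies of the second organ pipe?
f₂ = 967 ± 14 Hz → 981 Hz or 953 Hz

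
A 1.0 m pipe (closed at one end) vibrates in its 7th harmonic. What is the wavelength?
λₙ = 4L/n = 0.5714 m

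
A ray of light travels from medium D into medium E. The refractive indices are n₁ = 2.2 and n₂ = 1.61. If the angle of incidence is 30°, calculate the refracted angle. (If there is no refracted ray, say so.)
sin θ₂ = (n₁/n₂)·sin θ₁ = 0.6832 → θ₂ = 43.1°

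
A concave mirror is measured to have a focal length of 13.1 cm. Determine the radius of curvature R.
R = 2|f| = 26.2 cm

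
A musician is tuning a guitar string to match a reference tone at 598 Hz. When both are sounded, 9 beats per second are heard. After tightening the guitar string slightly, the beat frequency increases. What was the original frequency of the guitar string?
607 Hz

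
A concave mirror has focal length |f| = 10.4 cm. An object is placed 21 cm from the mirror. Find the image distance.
f = +10.4 cm (concave); 1/di = 1/f − 1/do → di = 20.6 cm (real image, in front of mirror)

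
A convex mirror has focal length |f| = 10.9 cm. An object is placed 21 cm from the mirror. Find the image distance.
f = −10.9 cm (convex); 1/di = 1/f − 1/do → di = -7.176 cm (virtual image, behind mirror)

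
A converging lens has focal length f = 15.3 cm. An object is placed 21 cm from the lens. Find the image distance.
1/di = 1/f − 1/do → di = 56.37 cm (real image)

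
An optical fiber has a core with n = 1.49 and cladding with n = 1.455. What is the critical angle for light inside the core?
θc = arcsin(n_cladding/n_core) = 77.56°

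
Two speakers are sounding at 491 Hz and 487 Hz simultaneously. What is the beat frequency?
4 Hz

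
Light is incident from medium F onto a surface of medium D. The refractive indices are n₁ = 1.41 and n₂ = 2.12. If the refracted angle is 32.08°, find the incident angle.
sin θ₁ = (n₂/n₁)·sin θ₂ → θ₁ = 52.99°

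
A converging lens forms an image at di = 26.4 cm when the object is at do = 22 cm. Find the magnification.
M = −di/do = -1.2 (inverted image)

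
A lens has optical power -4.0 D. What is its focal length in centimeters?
f = 1/P = -25 cm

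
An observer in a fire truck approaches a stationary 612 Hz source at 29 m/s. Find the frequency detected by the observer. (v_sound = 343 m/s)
f_obs = f·(v + v_o)/v = 663.7 Hz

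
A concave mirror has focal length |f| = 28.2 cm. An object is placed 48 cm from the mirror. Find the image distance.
f = +28.2 cm (concave); 1/di = 1/f − 1/do → di = 68.36 cm (real image, in front of mirror)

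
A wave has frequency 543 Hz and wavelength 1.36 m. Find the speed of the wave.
v = fλ = 738.5 m/s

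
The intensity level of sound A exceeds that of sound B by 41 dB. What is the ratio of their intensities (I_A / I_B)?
I_A/I_B = 10^(Δβ/10) = 12590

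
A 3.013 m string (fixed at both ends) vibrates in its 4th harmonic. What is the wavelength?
λₙ = 2L/n = 1.506 m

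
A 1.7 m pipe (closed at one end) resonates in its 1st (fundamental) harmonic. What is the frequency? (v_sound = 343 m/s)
fₙ = nv/(4L) = 50.44 Hz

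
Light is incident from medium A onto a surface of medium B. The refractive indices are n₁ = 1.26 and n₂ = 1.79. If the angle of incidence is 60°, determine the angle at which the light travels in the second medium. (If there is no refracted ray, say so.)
sin θ₂ = (n₁/n₂)·sin θ₁ = 0.6096 → θ₂ = 37.56°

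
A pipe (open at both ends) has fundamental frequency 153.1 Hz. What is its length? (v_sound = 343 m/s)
L = v/(2f₁) = 1.12 m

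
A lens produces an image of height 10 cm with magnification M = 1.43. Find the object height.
ho = |hi|/|M| = 6.993 cm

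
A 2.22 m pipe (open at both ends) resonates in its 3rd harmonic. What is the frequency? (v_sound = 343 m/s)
fₙ = nv/(2L) = 231.8 Hz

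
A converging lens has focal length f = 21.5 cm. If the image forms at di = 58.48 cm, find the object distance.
1/do = 1/f − 1/di → do = 34 cm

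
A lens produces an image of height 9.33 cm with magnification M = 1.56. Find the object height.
ho = |hi|/|M| = 5.981 cm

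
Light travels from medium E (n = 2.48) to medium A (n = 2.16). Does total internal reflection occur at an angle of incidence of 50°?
θc = arcsin(n₂/n₁) = 60.57°; 50° < θc, so no — the ray refracts.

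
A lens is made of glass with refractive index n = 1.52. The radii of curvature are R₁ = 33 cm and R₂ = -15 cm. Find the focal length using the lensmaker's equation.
1/f = (n − 1)(1/R₁ − 1/R₂) → f = 19.83 cm (converging lens)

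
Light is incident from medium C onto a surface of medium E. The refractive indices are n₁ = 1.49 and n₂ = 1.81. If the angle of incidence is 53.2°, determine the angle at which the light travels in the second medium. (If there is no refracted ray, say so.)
sin θ₂ = (n₁/n₂)·sin θ₁ = 0.6592 → θ₂ = 41.24°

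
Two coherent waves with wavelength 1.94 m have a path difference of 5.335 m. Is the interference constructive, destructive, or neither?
neither (partial) — path difference = 2.75λ, neither a whole number of wavelengths nor an odd multiple of λ/2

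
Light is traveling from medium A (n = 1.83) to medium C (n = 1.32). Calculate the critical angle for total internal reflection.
θc = arcsin(n₂/n₁) = 46.16°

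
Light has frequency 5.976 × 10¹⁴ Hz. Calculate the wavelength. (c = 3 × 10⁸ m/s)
λ = c/f = 502 nm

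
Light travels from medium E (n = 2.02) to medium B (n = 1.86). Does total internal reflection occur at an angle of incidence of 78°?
θc = arcsin(n₂/n₁) = 67.04°; 78° > θc, so yes — total internal reflection.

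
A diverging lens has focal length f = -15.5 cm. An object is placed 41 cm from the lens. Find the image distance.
1/di = 1/f − 1/do → di = -11.25 cm (virtual image)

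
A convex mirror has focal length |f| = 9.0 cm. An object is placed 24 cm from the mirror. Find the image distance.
f = −9.0 cm (convex); 1/di = 1/f − 1/do → di = -6.545 cm (virtual image, behind mirror)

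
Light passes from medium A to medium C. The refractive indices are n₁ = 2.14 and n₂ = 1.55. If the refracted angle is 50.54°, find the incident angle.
sin θ₁ = (n₂/n₁)·sin θ₂ → θ₁ = 34°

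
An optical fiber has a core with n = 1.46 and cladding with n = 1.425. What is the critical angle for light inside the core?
θc = arcsin(n_cladding/n_core) = 77.43°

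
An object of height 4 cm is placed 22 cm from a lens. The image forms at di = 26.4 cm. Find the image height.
hi = (-di/do) × ho = -4.8 cm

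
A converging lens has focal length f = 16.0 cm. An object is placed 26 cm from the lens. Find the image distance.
1/di = 1/f − 1/do → di = 41.6 cm (real image)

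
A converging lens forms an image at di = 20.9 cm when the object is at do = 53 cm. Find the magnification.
M = −di/do = -0.3943 (inverted image)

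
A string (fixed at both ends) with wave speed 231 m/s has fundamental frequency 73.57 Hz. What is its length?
L = v/(2f₁) = 1.57 m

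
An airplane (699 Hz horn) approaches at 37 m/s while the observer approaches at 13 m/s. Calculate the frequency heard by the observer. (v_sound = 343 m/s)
f_obs = f·(v + v_o)/(v − v_s) = 813.2 Hz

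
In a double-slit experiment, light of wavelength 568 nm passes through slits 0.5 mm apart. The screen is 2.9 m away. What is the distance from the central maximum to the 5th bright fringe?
y = mλL/d = 16.47 mm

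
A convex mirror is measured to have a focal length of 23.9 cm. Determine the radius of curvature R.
R = 2|f| = 47.8 cm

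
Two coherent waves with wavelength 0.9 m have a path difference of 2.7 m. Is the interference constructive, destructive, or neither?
constructive — path difference = 3λ, a whole number of wavelengths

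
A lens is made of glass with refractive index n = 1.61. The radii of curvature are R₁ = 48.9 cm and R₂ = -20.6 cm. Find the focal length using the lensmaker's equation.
1/f = (n − 1)(1/R₁ − 1/R₂) → f = 23.76 cm (converging lens)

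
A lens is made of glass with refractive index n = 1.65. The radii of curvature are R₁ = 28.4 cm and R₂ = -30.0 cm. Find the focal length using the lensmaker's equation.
1/f = (n − 1)(1/R₁ − 1/R₂) → f = 22.44 cm (converging lens)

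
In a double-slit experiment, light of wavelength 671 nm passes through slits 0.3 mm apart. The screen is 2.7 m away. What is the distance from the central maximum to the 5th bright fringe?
y = mλL/d = 30.2 mm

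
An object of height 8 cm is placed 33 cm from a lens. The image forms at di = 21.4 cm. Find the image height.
hi = (-di/do) × ho = -5.188 cm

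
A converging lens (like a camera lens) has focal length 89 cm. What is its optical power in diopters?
P = 1/f = 1.124 D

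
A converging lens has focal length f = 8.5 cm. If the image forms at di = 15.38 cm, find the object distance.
1/do = 1/f − 1/di → do = 19 cm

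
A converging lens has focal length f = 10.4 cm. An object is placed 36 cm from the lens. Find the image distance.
1/di = 1/f − 1/do → di = 14.63 cm (real image)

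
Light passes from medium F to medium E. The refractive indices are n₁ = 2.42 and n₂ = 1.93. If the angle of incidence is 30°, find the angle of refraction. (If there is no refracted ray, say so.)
sin θ₂ = (n₁/n₂)·sin θ₁ = 0.6269 → θ₂ = 38.82°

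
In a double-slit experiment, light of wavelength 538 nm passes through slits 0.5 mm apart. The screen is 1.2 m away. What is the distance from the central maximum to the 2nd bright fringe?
y = mλL/d = 2.582 mm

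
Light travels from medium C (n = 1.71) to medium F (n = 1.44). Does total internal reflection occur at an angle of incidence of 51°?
θc = arcsin(n₂/n₁) = 57.36°; 51° < θc, so no — the ray refracts.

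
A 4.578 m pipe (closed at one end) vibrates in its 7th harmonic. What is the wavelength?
λₙ = 4L/n = 2.616 m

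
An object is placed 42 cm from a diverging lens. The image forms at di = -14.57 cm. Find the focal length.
1/f = 1/do + 1/di → f = -22.31 cm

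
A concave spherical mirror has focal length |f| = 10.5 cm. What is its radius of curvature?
R = 2|f| = 21 cm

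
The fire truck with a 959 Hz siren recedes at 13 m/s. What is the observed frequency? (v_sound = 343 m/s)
f_obs = f·v/(v + v_s) = 924 Hz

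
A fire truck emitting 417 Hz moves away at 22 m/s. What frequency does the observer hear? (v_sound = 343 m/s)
f_obs = f·v/(v + v_s) = 391.9 Hz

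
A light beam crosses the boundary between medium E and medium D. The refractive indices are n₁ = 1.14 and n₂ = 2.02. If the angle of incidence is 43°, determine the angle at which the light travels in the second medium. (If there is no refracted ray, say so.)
sin θ₂ = (n₁/n₂)·sin θ₁ = 0.3849 → θ₂ = 22.64°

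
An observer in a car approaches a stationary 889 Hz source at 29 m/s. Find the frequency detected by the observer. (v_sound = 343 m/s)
f_obs = f·(v + v_o)/v = 964.2 Hz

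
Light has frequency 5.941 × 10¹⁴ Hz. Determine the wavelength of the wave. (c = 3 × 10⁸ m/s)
λ = c/f = 505 nm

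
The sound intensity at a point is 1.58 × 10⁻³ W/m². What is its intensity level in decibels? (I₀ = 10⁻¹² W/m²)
β = 10·log₁₀(I/I₀) = 91.99 dB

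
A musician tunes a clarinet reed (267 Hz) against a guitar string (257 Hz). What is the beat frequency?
10 Hz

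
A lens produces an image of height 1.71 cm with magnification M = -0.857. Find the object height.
ho = |hi|/|M| = 1.995 cm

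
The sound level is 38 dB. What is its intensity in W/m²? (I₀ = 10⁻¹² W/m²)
I = I₀·10^(β/10) = 6.31 × 10⁻⁹ W/m²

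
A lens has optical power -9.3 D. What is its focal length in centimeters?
f = 1/P = -10.75 cm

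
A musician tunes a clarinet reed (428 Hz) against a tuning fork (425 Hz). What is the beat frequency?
3 Hz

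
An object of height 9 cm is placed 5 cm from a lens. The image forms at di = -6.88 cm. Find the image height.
hi = (-di/do) × ho = 12.38 cm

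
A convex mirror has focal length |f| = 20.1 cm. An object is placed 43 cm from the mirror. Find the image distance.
f = −20.1 cm (convex); 1/di = 1/f − 1/do → di = -13.7 cm (virtual image, behind mirror)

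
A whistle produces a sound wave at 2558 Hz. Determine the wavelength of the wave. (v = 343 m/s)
λ = v/f = 0.1341 m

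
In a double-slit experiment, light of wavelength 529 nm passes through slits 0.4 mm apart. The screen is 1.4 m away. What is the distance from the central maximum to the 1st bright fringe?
y = mλL/d = 1.852 mm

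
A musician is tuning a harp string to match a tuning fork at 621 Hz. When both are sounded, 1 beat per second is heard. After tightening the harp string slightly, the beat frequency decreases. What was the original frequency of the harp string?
620 Hz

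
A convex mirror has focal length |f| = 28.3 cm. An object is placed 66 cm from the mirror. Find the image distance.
f = −28.3 cm (convex); 1/di = 1/f − 1/do → di = -19.81 cm (virtual image, behind mirror)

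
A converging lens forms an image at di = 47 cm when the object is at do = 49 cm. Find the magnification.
M = −di/do = -0.9592 (inverted image)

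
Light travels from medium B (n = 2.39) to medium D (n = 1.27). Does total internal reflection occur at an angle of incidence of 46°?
θc = arcsin(n₂/n₁) = 32.1°; 46° > θc, so yes — total internal reflection.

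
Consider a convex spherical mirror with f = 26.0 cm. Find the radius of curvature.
R = 2|f| = 52 cm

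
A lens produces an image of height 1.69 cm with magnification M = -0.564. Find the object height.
ho = |hi|/|M| = 2.996 cm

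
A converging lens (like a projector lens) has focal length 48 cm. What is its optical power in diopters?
P = 1/f = 2.083 D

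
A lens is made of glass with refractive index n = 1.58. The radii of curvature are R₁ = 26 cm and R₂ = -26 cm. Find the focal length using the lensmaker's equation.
1/f = (n − 1)(1/R₁ − 1/R₂) → f = 22.41 cm (converging lens)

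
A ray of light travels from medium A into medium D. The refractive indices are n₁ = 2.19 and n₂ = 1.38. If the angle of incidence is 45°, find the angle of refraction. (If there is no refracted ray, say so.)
sin θ₂ = (n₁/n₂)·sin θ₁ = 1.122 > 1, so there is no refracted ray — the light undergoes total internal reflection.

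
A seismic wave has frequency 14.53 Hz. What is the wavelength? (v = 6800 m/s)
λ = v/f = 468 m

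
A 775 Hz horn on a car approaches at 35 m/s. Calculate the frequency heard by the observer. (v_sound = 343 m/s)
f_obs = f·v/(v − v_s) = 863.1 Hz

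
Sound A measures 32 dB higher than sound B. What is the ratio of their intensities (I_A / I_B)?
I_A/I_B = 10^(Δβ/10) = 1585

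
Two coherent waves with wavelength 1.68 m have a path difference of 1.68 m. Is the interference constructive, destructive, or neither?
constructive — path difference = 1λ, a whole number of wavelengths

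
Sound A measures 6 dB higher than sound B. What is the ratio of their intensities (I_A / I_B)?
I_A/I_B = 10^(Δβ/10) = 3.981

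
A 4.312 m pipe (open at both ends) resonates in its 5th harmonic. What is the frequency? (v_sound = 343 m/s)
fₙ = nv/(2L) = 198.9 Hz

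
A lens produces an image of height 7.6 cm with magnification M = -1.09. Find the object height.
ho = |hi|/|M| = 6.972 cm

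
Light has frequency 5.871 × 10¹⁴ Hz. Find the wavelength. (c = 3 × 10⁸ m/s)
λ = c/f = 511 nm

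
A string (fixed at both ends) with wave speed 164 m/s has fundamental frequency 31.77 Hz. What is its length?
L = v/(2f₁) = 2.581 m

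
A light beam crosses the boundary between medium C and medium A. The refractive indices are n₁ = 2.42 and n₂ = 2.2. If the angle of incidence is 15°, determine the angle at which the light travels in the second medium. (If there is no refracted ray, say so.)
sin θ₂ = (n₁/n₂)·sin θ₁ = 0.2847 → θ₂ = 16.54°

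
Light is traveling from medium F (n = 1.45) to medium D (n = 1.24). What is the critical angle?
θc = arcsin(n₂/n₁) = 58.78°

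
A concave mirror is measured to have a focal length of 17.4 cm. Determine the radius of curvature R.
R = 2|f| = 34.8 cm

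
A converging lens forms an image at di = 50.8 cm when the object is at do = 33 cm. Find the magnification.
M = −di/do = -1.539 (inverted image)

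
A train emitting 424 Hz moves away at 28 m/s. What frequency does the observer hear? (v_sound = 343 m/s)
f_obs = f·v/(v + v_s) = 392 Hz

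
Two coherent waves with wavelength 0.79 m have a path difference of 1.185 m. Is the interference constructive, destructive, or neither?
destructive — path difference = 1.5λ, an odd multiple of λ/2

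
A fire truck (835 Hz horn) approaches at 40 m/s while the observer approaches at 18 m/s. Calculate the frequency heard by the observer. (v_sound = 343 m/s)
f_obs = f·(v + v_o)/(v − v_s) = 994.8 Hz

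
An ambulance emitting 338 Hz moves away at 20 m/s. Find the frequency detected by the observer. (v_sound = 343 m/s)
f_obs = f·v/(v + v_s) = 319.4 Hz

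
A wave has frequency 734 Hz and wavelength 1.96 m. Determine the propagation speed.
v = fλ = 1439 m/s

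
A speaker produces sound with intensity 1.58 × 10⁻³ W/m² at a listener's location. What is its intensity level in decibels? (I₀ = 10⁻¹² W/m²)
β = 10·log₁₀(I/I₀) = 91.99 dB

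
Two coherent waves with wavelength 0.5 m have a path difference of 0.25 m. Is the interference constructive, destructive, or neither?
destructive — path difference = 0.5λ, an odd multiple of λ/2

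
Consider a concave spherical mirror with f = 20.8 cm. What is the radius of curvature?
R = 2|f| = 41.6 cm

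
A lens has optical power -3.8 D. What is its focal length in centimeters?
f = 1/P = -26.32 cm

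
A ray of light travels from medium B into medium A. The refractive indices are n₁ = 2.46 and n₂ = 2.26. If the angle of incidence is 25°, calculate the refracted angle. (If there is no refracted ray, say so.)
sin θ₂ = (n₁/n₂)·sin θ₁ = 0.46 → θ₂ = 27.39°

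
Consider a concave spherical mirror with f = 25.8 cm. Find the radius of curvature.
R = 2|f| = 51.6 cm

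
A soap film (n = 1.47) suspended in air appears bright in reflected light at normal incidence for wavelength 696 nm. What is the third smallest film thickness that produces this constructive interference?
2nt = (m − ½)λ with m = 3 → t = (m − ½)λ/(2n) = 591.8 nm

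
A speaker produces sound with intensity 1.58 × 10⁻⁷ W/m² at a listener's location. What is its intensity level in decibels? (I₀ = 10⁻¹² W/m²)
β = 10·log₁₀(I/I₀) = 51.99 dB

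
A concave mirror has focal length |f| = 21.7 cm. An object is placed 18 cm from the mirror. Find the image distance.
f = +21.7 cm (concave); 1/di = 1/f − 1/do → di = -105.6 cm (virtual image, behind mirror)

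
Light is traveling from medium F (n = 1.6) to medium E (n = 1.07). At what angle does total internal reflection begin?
θc = arcsin(n₂/n₁) = 41.97°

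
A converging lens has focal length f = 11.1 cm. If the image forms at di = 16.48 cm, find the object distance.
1/do = 1/f − 1/di → do = 34 cm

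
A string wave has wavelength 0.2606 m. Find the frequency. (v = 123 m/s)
f = v/λ = 472 Hz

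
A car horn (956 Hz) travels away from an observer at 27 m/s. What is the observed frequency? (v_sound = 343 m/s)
f_obs = f·v/(v + v_s) = 886.2 Hz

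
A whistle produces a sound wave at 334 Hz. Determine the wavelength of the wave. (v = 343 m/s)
λ = v/f = 1.027 m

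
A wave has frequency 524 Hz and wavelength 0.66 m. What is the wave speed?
v = fλ = 345.8 m/s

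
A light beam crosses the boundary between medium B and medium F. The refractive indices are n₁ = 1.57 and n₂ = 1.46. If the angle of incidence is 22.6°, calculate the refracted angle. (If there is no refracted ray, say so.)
sin θ₂ = (n₁/n₂)·sin θ₁ = 0.4132 → θ₂ = 24.41°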